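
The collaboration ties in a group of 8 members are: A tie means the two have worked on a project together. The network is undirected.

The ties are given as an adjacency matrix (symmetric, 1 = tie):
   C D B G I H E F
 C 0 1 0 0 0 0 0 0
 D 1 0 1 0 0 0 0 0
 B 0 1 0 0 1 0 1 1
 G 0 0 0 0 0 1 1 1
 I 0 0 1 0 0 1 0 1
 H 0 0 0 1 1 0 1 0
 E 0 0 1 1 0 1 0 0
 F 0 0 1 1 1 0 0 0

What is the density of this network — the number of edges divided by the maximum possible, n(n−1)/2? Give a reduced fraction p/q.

11/28

There are 11 edges and 8 nodes, so the maximum possible is C(8,2) = 28.
Density = 11/28.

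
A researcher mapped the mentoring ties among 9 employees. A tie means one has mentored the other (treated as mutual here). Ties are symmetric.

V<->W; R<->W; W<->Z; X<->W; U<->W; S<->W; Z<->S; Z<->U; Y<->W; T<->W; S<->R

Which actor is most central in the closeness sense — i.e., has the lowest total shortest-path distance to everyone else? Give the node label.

Farness (sum of distances to all others) for each node — R:14, S:13, T:15, U:14, V:15, W:8, X:15, Y:15, Z:13.
The smallest farness is 8, for W, so W has the highest closeness.

W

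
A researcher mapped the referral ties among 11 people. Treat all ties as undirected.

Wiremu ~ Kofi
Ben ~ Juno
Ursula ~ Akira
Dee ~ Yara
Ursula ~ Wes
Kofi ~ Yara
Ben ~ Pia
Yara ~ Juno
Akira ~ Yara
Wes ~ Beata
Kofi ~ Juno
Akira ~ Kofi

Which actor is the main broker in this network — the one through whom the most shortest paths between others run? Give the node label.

Unnormalized betweenness of each node: Akira:21, Beata:0, Ben:9, Dee:0, Juno:16, Kofi:15, Pia:0, Ursula:16, Wes:9, Wiremu:0, Yara:15.
Akira has the largest value, 21, making it the main broker — the node through which the most shortest paths run.

Akira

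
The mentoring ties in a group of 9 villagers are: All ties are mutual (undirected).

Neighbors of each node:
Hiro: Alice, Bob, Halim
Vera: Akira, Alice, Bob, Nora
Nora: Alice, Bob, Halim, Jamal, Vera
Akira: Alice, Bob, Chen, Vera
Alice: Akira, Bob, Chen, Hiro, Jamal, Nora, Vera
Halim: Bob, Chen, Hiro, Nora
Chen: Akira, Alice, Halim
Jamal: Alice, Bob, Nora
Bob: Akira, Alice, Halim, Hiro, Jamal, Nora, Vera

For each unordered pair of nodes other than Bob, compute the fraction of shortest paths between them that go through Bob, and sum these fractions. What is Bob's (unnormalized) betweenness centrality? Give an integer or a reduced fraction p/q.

19/4

Pairs whose geodesics pass through Bob — Jamal–Vera: 1/3; Jamal–Halim: 1/2; Jamal–Akira: 1/2; Jamal–Hiro: 1/2; Alice–Halim: 1/4; Vera–Halim: 1/2; Vera–Hiro: 1/2; Halim–Akira: 1/2; Akira–Hiro: 1/2; Akira–Nora: 1/3; Hiro–Nora: 1/3.
All other pairs contribute 0.
Summing the contributions gives betweenness(Bob) = 19/4.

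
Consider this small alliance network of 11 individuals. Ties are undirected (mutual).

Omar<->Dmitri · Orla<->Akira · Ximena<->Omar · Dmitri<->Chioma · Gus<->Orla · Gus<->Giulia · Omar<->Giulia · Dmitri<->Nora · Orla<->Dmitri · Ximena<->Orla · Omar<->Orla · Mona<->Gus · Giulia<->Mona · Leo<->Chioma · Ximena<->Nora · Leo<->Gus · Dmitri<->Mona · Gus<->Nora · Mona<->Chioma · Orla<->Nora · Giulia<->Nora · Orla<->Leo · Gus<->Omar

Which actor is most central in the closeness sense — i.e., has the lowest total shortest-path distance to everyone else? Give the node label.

Orla

Farness (sum of distances to all others) for each node — Akira:22, Chioma:19, Dmitri:15, Giulia:17, Gus:14, Leo:17, Mona:18, Nora:15, Omar:15, Orla:13, Ximena:19.
The smallest farness is 13, for Orla, so Orla has the highest closeness.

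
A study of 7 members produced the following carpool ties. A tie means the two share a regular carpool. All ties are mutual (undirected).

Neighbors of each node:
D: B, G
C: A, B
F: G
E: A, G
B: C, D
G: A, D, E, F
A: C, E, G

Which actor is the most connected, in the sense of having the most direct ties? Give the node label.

Degrees — A:3, B:2, C:2, D:2, E:2, F:1, G:4.
The maximum is 4, attained only by G.

G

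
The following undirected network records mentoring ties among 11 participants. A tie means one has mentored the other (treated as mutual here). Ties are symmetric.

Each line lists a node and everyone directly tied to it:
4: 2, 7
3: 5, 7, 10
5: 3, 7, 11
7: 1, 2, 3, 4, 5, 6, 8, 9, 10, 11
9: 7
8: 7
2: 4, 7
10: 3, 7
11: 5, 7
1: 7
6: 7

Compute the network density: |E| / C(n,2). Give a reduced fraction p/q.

There are 14 edges and 11 nodes, so the maximum possible is C(11,2) = 55.
Density = 14/55.

14/55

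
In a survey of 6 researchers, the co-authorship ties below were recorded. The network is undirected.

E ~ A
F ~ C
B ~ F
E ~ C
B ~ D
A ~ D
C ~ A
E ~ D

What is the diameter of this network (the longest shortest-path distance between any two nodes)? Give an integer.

Eccentricity of each node (its greatest distance to any other): A:2, B:2, C:2, D:2, E:2, F:2.
The maximum eccentricity is 2, realized for instance by the pair E–B via E – D – B. So the diameter is 2.

2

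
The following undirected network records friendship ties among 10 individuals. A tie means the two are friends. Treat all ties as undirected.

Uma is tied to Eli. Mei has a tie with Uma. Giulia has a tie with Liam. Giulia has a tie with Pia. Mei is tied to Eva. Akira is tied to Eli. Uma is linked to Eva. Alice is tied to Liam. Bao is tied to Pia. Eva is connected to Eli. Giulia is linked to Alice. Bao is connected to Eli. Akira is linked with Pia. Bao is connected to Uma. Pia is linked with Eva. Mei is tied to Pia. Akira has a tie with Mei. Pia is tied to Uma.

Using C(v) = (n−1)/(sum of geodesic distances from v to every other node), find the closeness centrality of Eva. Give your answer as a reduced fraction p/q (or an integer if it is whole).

9/16

Distances from Eva: Akira:2, Alice:3, Bao:2, Eli:1, Giulia:2, Liam:3, Mei:1, Pia:1, Uma:1. Sum = 16.
n = 10, so closeness = 9/16.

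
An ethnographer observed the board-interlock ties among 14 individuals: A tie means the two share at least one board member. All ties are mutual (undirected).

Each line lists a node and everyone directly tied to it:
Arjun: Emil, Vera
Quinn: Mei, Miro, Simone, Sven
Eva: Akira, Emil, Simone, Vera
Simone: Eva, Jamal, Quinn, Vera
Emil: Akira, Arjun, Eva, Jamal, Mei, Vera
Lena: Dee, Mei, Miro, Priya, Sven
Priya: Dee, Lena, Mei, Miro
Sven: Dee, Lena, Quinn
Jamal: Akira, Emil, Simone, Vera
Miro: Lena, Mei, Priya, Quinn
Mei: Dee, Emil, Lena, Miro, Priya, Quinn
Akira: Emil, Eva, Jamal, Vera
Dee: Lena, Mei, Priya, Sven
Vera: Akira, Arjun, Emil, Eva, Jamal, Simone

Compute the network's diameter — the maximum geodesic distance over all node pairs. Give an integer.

Eccentricity of each node (its greatest distance to any other): Akira:4, Arjun:4, Dee:3, Emil:3, Eva:3, Jamal:3, Lena:3, Mei:2, Miro:3, Priya:3, Quinn:3, Simone:3, Sven:4, Vera:3.
The maximum eccentricity is 4, realized for instance by the pair Sven–Akira via Sven – Dee – Mei – Emil – Akira. So the diameter is 4.

4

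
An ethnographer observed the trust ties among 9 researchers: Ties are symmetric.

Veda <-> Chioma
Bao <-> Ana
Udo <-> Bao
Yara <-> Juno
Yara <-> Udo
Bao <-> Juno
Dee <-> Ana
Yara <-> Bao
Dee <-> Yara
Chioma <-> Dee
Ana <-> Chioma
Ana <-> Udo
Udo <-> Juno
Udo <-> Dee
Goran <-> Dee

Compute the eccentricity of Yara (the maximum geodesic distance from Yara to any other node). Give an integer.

3

Distances from Yara: Ana:2, Bao:1, Chioma:2, Dee:1, Goran:2, Juno:1, Udo:1, Veda:3.
The largest is 3 (to Veda), so the eccentricity of Yara is 3.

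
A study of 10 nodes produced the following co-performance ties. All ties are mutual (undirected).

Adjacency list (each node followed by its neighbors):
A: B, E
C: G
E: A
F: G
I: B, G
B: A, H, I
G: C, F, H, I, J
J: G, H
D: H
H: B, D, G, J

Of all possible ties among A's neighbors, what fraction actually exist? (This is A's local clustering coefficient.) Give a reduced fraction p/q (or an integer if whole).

A's neighbors: B and E (k = 2).
Possible neighbor pairs: C(2,2) = 1. Edges among them: none → e = 0.
Clustering(A) = 0/1.

0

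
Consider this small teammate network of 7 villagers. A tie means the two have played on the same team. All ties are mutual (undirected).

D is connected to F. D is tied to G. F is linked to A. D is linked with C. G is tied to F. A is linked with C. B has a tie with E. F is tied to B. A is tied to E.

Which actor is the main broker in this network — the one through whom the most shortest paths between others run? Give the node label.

F

Unnormalized betweenness of each node: A:23/6, B:4/3, C:5/6, D:11/6, E:5/6, F:19/3, G:0.
F has the largest value, 19/3, making it the main broker — the node through which the most shortest paths run.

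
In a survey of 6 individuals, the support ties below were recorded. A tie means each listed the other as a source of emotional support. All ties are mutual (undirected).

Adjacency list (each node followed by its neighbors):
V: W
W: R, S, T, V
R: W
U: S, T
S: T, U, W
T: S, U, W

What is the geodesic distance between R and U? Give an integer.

One shortest route is R – W – S – U, which uses 3 edges, and at distance 2 from R we only reach {S, T, V}, which does not include U. So d(R,U) = 3.

3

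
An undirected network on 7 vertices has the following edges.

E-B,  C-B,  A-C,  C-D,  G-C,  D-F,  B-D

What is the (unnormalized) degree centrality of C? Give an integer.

4

C is directly tied to A, B, D, and G. That is 4 neighbors, so the degree of C is 4.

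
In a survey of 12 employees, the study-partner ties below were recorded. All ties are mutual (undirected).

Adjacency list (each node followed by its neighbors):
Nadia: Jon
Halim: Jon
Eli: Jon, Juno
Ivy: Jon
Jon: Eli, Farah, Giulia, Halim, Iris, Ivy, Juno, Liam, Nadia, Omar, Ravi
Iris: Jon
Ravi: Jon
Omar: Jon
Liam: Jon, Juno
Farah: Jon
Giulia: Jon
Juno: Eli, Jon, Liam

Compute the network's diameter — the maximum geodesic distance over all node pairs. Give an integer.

Eccentricity of each node (its greatest distance to any other): Eli:2, Farah:2, Giulia:2, Halim:2, Iris:2, Ivy:2, Jon:1, Juno:2, Liam:2, Nadia:2, Omar:2, Ravi:2.
The maximum eccentricity is 2, realized for instance by the pair Farah–Halim via Farah – Jon – Halim. So the diameter is 2.

2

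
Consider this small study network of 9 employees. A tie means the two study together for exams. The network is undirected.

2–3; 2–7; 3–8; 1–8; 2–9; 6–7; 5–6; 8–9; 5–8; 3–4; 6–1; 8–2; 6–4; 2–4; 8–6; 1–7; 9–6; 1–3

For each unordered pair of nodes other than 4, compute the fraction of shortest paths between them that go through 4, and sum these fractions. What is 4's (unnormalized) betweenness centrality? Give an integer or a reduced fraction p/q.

Pairs whose geodesics pass through 4 — 3–6: 1/3; 2–6: 1/4.
All other pairs contribute 0.
Summing the contributions gives betweenness(4) = 7/12.

7/12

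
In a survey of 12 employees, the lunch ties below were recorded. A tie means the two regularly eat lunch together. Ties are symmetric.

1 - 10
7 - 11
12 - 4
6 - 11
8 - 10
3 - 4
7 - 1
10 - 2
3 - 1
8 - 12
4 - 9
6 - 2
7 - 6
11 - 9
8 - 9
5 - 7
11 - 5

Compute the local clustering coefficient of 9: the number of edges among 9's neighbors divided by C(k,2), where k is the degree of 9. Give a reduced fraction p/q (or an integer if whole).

9's neighbors: 4, 8, and 11 (k = 3).
Possible neighbor pairs: C(3,2) = 3. Edges among them: none → e = 0.
Clustering(9) = 0/3 = 0.

0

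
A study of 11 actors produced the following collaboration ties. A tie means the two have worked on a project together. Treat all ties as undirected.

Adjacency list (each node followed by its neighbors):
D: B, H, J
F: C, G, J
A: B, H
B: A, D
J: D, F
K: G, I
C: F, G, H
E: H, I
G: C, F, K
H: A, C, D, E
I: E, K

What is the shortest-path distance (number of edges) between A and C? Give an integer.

One shortest route is A – H – C, which uses 2 edges, and A and C are not directly tied, so nothing shorter exists. So d(A,C) = 2.

2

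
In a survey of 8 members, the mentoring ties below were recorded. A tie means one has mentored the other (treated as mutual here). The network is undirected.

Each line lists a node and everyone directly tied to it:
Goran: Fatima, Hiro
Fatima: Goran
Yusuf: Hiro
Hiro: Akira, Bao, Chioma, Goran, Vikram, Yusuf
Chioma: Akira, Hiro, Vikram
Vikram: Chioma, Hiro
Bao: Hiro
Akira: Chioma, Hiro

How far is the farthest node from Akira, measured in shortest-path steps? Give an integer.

Distances from Akira: Bao:2, Chioma:1, Fatima:3, Goran:2, Hiro:1, Vikram:2, Yusuf:2.
The largest is 3 (to Fatima), so the eccentricity of Akira is 3.

3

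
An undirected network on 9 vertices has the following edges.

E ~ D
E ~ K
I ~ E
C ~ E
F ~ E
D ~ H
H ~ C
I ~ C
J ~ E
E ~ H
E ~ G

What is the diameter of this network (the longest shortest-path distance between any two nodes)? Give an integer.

2

Eccentricity of each node (its greatest distance to any other): C:2, D:2, E:1, F:2, G:2, H:2, I:2, J:2, K:2.
The maximum eccentricity is 2, realized for instance by the pair C–K via C – E – K. So the diameter is 2.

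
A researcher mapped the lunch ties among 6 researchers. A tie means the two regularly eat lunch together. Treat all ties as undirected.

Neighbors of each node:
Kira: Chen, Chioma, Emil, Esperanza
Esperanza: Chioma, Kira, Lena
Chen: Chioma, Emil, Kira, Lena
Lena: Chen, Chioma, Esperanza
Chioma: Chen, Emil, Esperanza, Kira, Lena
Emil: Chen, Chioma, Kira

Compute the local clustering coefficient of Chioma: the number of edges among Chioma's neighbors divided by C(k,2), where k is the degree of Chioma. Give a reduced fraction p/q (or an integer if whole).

Chioma's neighbors: Chen, Emil, Esperanza, Kira, and Lena (k = 5).
Possible neighbor pairs: C(5,2) = 10. Edges among them: Chen–Emil, Chen–Kira, Chen–Lena, Emil–Kira, Esperanza–Kira, Esperanza–Lena → e = 6.
Clustering(Chioma) = 6/10 = 3/5.

3/5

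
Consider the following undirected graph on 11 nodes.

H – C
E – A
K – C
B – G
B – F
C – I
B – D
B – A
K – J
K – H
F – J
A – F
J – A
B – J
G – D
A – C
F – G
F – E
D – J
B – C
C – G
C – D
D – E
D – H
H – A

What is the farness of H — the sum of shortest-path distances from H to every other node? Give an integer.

16

Distances from H: A:1, B:2, C:1, D:1, E:2, F:2, G:2, I:2, J:2, K:1.
Sum = 1 + 2 + 1 + 1 + 2 + 2 + 2 + 2 + 2 + 1 = 16.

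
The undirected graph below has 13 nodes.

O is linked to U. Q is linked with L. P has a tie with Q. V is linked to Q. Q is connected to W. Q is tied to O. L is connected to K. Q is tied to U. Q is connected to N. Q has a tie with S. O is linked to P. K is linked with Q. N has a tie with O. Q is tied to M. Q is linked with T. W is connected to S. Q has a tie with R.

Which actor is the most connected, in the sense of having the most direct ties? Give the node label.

Degrees — K:2, L:2, M:1, N:2, O:4, P:2, Q:12, R:1, S:2, T:1, U:2, V:1, W:2.
The maximum is 12, attained only by Q.

Q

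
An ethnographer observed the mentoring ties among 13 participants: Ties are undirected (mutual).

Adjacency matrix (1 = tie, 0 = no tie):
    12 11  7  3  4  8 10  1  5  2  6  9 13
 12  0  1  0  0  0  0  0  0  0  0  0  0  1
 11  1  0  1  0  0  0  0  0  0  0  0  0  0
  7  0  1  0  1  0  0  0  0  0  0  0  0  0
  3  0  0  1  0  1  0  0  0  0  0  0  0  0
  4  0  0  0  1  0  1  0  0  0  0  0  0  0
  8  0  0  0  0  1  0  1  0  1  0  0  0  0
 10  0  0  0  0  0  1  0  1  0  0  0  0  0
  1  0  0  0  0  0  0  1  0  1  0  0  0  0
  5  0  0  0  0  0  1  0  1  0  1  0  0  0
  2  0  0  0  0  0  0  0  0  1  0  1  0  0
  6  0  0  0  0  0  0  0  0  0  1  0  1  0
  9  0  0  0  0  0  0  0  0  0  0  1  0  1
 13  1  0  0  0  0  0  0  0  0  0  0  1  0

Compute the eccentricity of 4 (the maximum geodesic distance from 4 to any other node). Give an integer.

5

Distances from 4: 1:3, 2:3, 3:1, 5:2, 6:4, 7:2, 8:1, 9:5, 10:2, 11:3, 12:4, 13:5.
The largest is 5 (to 13 and 9), so the eccentricity of 4 is 5.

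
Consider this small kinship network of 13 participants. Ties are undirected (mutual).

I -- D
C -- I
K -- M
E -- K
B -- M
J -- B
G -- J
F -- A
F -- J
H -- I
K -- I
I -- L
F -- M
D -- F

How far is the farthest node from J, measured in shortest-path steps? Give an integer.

4

Distances from J: A:2, B:1, C:4, D:2, E:4, F:1, G:1, H:4, I:3, K:3, L:4, M:2.
The largest is 4 (to C, H, L, and E), so the eccentricity of J is 4.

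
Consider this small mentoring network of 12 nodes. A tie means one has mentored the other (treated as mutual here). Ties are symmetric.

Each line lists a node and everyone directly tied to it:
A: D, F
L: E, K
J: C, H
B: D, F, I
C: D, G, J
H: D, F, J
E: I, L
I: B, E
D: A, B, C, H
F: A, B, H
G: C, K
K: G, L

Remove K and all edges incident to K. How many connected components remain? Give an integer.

K's neighbors (G and L) remain reachable from one another through other ties, so the rest of the network stays in one piece.

1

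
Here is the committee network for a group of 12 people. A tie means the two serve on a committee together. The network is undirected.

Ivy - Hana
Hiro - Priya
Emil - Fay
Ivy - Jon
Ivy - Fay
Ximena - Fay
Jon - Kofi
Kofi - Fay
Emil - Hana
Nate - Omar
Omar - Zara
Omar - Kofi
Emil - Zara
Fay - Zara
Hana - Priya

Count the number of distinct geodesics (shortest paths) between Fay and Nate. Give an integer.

2

The shortest distance is 3. The length-3 paths are: Fay–Zara–Omar–Nate; Fay–Kofi–Omar–Nate.
That gives 2 distinct shortest paths.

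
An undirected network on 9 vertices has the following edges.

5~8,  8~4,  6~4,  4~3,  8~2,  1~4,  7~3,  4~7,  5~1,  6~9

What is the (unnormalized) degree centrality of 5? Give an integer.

2

5 is directly tied to 1 and 8. That is 2 neighbors, so the degree of 5 is 2.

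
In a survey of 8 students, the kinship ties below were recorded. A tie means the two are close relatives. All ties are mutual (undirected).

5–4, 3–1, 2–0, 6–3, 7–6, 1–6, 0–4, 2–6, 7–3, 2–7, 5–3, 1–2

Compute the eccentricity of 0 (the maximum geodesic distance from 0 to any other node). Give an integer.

3

Distances from 0: 1:2, 2:1, 3:3, 4:1, 5:2, 6:2, 7:2.
The largest is 3 (to 3), so the eccentricity of 0 is 3.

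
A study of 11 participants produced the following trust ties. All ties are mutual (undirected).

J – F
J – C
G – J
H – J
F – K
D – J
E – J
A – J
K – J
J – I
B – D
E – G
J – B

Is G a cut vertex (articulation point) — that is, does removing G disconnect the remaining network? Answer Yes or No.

No

Even without G, every remaining node can still reach every other (the residual graph is connected), so G is not a cut vertex.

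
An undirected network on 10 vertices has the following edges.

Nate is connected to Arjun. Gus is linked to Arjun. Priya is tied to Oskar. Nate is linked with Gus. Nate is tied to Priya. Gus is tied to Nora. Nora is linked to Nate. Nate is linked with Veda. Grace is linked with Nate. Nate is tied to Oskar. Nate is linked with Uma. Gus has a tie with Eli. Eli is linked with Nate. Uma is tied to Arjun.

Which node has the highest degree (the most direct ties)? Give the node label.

Nate

Degrees — Arjun:3, Eli:2, Grace:1, Gus:4, Nate:9, Nora:2, Oskar:2, Priya:2, Uma:2, Veda:1.
The maximum is 9, attained only by Nate.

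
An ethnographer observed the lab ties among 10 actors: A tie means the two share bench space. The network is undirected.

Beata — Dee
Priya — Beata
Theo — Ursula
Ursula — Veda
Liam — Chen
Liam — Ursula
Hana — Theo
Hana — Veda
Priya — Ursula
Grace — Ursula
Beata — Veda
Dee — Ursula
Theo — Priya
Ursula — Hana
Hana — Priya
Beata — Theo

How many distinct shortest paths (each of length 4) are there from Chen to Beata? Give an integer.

4

The shortest distance is 4. The length-4 paths are: Chen–Liam–Ursula–Priya–Beata; Chen–Liam–Ursula–Veda–Beata; Chen–Liam–Ursula–Theo–Beata; Chen–Liam–Ursula–Dee–Beata.
That gives 4 distinct shortest paths.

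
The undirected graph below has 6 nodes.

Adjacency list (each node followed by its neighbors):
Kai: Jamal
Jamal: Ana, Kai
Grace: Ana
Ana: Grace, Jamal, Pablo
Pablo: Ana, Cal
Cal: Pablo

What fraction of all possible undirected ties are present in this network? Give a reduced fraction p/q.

There are 5 edges and 6 nodes, so the maximum possible is C(6,2) = 15.
Density = 5/15 = 1/3.

1/3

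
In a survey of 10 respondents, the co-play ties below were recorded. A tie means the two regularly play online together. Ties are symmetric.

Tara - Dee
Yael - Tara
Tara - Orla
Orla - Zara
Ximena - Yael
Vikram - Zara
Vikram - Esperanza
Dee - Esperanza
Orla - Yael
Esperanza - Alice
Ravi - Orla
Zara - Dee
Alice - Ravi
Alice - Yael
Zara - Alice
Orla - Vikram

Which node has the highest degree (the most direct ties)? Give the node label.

Degrees — Alice:4, Dee:3, Esperanza:3, Orla:5, Ravi:2, Tara:3, Vikram:3, Ximena:1, Yael:4, Zara:4.
The maximum is 5, attained only by Orla.

Orla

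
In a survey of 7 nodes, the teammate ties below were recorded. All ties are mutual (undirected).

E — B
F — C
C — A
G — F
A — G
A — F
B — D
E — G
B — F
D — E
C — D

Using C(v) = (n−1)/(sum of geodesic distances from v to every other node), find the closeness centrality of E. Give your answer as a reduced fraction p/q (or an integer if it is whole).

2/3

Distances from E: A:2, B:1, C:2, D:1, F:2, G:1. Sum = 9.
n = 7, so closeness = 6/9 = 2/3.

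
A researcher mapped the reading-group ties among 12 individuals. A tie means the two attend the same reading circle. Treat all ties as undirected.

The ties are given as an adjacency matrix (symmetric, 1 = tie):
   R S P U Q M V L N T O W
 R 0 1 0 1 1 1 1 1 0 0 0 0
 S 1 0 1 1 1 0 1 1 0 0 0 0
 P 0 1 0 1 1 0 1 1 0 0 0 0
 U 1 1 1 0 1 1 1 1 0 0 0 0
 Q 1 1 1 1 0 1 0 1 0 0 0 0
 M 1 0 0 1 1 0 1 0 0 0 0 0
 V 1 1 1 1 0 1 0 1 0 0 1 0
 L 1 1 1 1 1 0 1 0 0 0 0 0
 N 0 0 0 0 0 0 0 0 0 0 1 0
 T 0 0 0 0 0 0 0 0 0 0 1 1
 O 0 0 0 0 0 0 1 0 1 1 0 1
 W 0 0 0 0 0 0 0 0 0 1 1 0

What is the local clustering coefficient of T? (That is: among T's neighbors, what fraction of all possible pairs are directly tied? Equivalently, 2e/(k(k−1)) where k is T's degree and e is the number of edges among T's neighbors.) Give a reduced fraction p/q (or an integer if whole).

1

T's neighbors: O and W (k = 2).
Possible neighbor pairs: C(2,2) = 1. Edges among them: O–W → e = 1.
Clustering(T) = 1/1.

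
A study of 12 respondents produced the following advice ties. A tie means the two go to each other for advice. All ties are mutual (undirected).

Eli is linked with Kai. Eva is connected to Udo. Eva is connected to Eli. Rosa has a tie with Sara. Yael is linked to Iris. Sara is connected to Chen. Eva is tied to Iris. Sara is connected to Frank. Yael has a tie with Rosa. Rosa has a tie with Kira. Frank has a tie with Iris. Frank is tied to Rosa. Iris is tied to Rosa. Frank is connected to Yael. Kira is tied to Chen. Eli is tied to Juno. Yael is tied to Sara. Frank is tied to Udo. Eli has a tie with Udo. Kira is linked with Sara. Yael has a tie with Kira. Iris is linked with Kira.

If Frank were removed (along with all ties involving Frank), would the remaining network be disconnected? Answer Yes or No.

No

Even without Frank, every remaining node can still reach every other (the residual graph is connected), so Frank is not a cut vertex.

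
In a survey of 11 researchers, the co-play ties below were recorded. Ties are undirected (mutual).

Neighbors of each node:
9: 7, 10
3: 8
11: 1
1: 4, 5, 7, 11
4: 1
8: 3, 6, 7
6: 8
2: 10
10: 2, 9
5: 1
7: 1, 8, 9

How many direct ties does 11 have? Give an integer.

11 is directly tied to 1. That is 1 neighbor, so the degree of 11 is 1.

1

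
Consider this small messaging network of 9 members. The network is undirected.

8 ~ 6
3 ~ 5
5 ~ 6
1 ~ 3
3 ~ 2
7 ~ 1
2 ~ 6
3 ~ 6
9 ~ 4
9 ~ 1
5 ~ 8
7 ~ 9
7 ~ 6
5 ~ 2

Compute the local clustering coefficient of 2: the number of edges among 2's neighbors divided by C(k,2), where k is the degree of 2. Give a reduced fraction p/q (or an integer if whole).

2's neighbors: 3, 5, and 6 (k = 3).
Possible neighbor pairs: C(3,2) = 3. Edges among them: 3–5, 3–6, 5–6 → e = 3.
Clustering(2) = 3/3 = 1.

1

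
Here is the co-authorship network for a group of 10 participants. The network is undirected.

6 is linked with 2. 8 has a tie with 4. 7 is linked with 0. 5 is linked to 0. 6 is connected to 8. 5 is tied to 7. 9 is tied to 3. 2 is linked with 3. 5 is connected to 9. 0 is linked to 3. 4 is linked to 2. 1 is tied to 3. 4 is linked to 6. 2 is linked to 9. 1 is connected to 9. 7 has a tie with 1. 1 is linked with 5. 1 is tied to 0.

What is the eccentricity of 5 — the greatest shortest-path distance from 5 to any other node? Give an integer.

Distances from 5: 0:1, 1:1, 2:2, 3:2, 4:3, 6:3, 7:1, 8:4, 9:1.
The largest is 4 (to 8), so the eccentricity of 5 is 4.

4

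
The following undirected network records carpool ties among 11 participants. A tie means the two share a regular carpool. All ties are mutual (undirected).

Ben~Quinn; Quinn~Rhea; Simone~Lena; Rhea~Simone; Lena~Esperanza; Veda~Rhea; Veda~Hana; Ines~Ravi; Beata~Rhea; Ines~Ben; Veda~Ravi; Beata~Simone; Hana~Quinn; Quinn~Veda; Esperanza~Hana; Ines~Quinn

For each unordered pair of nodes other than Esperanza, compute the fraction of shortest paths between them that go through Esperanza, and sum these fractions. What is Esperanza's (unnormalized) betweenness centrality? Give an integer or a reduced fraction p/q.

Pairs whose geodesics pass through Esperanza — Quinn–Lena: 1/2; Ben–Lena: 1/2; Ines–Lena: 1/2; Ravi–Lena: 1/2; Veda–Lena: 1/2; Hana–Lena: 1; Hana–Simone: 1/3.
All other pairs contribute 0.
Summing the contributions gives betweenness(Esperanza) = 23/6.

23/6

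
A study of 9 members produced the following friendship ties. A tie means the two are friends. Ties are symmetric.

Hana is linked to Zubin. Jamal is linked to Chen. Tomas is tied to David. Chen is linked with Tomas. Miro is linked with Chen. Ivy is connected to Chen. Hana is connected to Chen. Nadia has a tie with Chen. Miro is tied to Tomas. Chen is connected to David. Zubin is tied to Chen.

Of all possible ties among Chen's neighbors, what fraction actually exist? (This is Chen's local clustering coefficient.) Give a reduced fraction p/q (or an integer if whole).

3/28

Chen's neighbors: David, Hana, Ivy, Jamal, Miro, Nadia, Tomas, and Zubin (k = 8).
Possible neighbor pairs: C(8,2) = 28. Edges among them: David–Tomas, Hana–Zubin, Miro–Tomas → e = 3.
Clustering(Chen) = 3/28.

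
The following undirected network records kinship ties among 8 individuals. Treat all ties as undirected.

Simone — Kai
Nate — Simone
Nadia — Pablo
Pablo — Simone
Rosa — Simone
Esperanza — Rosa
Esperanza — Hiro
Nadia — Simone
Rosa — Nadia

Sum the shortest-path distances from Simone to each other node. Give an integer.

10

Distances from Simone: Esperanza:2, Hiro:3, Kai:1, Nadia:1, Nate:1, Pablo:1, Rosa:1.
Sum = 2 + 3 + 1 + 1 + 1 + 1 + 1 = 10.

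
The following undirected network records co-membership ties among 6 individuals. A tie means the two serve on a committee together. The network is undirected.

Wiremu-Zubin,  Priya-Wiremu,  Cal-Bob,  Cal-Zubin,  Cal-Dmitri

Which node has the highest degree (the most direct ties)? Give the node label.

Degrees — Bob:1, Cal:3, Dmitri:1, Priya:1, Wiremu:2, Zubin:2.
The maximum is 3, attained only by Cal.

Cal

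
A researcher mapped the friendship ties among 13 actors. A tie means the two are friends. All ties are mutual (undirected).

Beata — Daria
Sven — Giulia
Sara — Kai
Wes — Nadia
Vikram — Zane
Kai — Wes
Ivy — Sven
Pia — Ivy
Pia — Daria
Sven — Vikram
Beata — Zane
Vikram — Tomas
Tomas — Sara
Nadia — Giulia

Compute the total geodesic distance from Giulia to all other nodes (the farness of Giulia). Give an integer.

Distances from Giulia: Beata:4, Daria:4, Ivy:2, Kai:3, Nadia:1, Pia:3, Sara:4, Sven:1, Tomas:3, Vikram:2, Wes:2, Zane:3.
Sum = 4 + 4 + 2 + 3 + 1 + 3 + 4 + 1 + 3 + 2 + 2 + 3 = 32.

32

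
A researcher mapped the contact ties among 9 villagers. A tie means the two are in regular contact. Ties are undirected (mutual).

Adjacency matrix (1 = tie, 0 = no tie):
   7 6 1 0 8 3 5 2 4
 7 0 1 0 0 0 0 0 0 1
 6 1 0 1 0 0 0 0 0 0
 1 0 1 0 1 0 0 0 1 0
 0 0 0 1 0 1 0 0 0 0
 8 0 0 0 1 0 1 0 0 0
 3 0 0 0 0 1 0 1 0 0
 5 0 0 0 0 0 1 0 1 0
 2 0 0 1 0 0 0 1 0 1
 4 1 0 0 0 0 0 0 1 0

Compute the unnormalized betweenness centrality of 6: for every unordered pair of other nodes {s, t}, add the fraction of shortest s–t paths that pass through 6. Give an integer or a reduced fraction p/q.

3

Pairs whose geodesics pass through 6 — 7–1: 1; 7–0: 1; 7–8: 1.
All other pairs contribute 0.
Summing the contributions gives betweenness(6) = 3.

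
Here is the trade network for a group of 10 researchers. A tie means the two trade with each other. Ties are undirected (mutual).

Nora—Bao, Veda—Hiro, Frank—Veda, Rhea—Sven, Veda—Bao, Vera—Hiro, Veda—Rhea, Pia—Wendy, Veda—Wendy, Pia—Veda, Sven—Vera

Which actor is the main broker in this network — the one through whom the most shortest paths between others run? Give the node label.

Unnormalized betweenness of each node: Bao:8, Frank:0, Hiro:6, Nora:0, Pia:0, Rhea:6, Sven:1, Veda:29, Vera:1, Wendy:0.
Veda has the largest value, 29, making it the main broker — the node through which the most shortest paths run.

Veda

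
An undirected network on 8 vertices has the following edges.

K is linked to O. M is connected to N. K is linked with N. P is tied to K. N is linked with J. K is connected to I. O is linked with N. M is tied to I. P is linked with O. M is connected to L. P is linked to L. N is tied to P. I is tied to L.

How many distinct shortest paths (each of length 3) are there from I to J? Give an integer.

The shortest distance is 3. The length-3 paths are: I–M–N–J; I–K–N–J.
That gives 2 distinct shortest paths.

2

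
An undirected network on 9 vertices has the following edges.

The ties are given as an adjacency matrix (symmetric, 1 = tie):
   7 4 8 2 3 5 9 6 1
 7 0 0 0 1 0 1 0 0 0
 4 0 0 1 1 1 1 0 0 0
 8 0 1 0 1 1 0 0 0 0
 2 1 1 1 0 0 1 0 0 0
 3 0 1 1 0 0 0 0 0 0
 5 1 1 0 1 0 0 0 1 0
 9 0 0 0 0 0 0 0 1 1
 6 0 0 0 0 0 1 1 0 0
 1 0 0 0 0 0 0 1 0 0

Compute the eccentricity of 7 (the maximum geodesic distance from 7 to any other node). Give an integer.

Distances from 7: 1:4, 2:1, 3:3, 4:2, 5:1, 6:2, 8:2, 9:3.
The largest is 4 (to 1), so the eccentricity of 7 is 4.

4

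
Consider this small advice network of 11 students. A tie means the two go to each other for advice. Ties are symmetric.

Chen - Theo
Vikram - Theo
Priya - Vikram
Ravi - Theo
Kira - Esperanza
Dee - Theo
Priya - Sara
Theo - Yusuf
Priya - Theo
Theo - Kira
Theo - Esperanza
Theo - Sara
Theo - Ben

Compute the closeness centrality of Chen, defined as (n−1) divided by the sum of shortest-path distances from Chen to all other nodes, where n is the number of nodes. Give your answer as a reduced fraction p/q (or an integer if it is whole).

Distances from Chen: Ben:2, Dee:2, Esperanza:2, Kira:2, Priya:2, Ravi:2, Sara:2, Theo:1, Vikram:2, Yusuf:2. Sum = 19.
n = 11, so closeness = 10/19.

10/19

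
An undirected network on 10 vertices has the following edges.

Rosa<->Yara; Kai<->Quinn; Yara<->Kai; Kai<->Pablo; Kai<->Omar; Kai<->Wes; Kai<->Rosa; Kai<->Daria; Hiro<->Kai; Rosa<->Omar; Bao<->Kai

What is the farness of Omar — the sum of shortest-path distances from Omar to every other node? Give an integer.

Distances from Omar: Bao:2, Daria:2, Hiro:2, Kai:1, Pablo:2, Quinn:2, Rosa:1, Wes:2, Yara:2.
Sum = 2 + 2 + 2 + 1 + 2 + 2 + 1 + 2 + 2 = 16.

16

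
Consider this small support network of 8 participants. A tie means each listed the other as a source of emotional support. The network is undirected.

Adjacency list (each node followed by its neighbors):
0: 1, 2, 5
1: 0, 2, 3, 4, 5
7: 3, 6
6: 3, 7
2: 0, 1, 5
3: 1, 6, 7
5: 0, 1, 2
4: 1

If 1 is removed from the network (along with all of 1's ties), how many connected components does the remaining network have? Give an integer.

3

Without 1, the remaining ties split the others into: {0, 2, 5}; {4}; {3, 6, 7}.
That's 3 separate components.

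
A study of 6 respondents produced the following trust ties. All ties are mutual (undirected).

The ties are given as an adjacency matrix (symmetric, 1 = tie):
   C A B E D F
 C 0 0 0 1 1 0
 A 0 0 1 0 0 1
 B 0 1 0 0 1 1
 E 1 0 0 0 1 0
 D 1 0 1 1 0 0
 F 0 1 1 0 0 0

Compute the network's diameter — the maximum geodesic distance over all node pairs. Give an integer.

3

Eccentricity of each node (its greatest distance to any other): A:3, B:2, C:3, D:2, E:3, F:3.
The maximum eccentricity is 3, realized for instance by the pair C–A via C – D – B – A. So the diameter is 3.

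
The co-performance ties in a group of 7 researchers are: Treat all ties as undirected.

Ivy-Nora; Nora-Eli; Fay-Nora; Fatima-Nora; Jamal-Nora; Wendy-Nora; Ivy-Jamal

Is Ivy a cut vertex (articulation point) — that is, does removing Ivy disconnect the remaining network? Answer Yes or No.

No

Even without Ivy, every remaining node can still reach every other (the residual graph is connected), so Ivy is not a cut vertex.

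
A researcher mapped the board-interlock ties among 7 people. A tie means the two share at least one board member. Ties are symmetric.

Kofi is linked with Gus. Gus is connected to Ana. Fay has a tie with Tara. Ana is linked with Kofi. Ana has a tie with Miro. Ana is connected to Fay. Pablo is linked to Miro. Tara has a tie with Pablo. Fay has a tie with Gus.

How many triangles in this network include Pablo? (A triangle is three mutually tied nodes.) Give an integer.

0

Pablo's neighbors are Miro and Tara, but none of them are tied to each other, so no triangle contains Pablo.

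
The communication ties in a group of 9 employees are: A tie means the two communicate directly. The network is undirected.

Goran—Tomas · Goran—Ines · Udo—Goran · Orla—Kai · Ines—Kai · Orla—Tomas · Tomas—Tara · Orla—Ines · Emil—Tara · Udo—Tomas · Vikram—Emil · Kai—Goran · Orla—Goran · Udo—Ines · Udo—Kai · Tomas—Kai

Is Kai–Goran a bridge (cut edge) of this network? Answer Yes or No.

No

Even without that edge, Kai still reaches Goran via Kai – Tomas – Goran, so the network stays connected. Not a bridge.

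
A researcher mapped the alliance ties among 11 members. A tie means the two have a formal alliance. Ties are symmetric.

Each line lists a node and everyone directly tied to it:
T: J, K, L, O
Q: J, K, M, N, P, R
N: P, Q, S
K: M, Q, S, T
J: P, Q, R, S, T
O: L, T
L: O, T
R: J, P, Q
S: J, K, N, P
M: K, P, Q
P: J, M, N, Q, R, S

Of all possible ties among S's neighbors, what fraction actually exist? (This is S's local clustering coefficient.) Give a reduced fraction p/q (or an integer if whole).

S's neighbors: J, K, N, and P (k = 4).
Possible neighbor pairs: C(4,2) = 6. Edges among them: J–P, N–P → e = 2.
Clustering(S) = 2/6 = 1/3.

1/3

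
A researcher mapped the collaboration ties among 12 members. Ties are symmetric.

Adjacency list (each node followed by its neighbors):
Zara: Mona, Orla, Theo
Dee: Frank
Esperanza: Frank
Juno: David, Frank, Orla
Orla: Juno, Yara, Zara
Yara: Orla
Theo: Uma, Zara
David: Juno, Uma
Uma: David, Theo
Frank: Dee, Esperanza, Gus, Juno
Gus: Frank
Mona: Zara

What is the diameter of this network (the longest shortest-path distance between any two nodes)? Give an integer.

5

Eccentricity of each node (its greatest distance to any other): David:4, Dee:5, Esperanza:5, Frank:4, Gus:5, Juno:3, Mona:5, Orla:3, Theo:5, Uma:4, Yara:4, Zara:4.
The maximum eccentricity is 5, realized for instance by the pair Dee–Theo via Dee – Frank – Juno – David – Uma – Theo. So the diameter is 5.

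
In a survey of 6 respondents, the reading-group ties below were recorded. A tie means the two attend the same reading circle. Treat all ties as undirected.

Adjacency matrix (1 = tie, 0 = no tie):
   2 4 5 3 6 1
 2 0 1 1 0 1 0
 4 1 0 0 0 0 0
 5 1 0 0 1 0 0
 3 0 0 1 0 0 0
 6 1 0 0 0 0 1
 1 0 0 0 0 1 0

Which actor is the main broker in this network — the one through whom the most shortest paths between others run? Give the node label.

2

Unnormalized betweenness of each node: 1:0, 2:8, 3:0, 4:0, 5:4, 6:4.
2 has the largest value, 8, making it the main broker — the node through which the most shortest paths run.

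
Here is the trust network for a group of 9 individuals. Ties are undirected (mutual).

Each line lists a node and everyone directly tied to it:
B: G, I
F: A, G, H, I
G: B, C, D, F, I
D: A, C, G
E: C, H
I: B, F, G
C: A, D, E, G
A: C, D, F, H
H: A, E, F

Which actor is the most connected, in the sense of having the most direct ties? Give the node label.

Degrees — A:4, B:2, C:4, D:3, E:2, F:4, G:5, H:3, I:3.
The maximum is 5, attained only by G.

G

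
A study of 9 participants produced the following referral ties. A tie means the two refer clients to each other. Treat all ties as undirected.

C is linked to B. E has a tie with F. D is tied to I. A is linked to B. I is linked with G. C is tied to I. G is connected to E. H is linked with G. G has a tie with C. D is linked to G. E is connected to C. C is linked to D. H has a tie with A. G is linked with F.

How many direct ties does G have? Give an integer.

6

G is directly tied to C, D, E, F, H, and I. That is 6 neighbors, so the degree of G is 6.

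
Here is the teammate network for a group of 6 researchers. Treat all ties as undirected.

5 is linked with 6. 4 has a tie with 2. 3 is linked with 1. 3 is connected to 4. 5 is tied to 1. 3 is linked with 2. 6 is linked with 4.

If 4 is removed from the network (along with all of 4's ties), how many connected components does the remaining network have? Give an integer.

1

4's neighbors (2, 3, and 6) remain reachable from one another through other ties, so the rest of the network stays in one piece.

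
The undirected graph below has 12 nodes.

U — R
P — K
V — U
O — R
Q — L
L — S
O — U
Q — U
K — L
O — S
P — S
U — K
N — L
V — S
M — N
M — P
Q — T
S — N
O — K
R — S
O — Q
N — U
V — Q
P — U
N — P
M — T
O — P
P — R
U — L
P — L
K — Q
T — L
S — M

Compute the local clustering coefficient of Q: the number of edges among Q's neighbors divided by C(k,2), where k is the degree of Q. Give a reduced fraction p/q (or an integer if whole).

Q's neighbors: K, L, O, T, U, and V (k = 6).
Possible neighbor pairs: C(6,2) = 15. Edges among them: K–L, K–O, K–U, L–T, L–U, O–U, U–V → e = 7.
Clustering(Q) = 7/15.

7/15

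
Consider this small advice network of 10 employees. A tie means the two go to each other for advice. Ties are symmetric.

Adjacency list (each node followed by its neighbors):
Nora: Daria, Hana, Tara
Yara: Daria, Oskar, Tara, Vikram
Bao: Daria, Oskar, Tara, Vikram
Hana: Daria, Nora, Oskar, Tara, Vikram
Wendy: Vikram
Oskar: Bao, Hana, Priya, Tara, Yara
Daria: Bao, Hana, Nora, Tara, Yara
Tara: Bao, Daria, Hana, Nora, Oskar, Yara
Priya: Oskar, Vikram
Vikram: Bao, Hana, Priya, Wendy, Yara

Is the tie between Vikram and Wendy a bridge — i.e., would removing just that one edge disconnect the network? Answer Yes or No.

Yes

Without the Vikram–Wendy edge there is no alternate route between Vikram and Wendy, so the network disconnects. It is a bridge.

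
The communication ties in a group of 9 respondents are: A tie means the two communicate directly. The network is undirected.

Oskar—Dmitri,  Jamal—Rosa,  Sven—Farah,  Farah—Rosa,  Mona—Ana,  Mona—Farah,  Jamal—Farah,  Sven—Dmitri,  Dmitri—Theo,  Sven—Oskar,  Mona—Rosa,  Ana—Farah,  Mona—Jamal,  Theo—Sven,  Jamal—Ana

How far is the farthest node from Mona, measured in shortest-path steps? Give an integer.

3

Distances from Mona: Ana:1, Dmitri:3, Farah:1, Jamal:1, Oskar:3, Rosa:1, Sven:2, Theo:3.
The largest is 3 (to Theo, Dmitri, and Oskar), so the eccentricity of Mona is 3.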